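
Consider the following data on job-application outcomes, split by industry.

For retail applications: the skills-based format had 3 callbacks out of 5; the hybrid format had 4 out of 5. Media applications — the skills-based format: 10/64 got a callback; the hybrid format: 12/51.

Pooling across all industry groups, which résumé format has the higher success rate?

Retail: the skills-based format 3/5 = 60.0%, the hybrid format 4/5 = 80.0% → the hybrid format
Media: the skills-based format 10/64 = 15.6%, the hybrid format 12/51 = 23.5% → the hybrid format
Overall: the skills-based format 13/69 = 18.8%, the hybrid format 16/56 = 28.6% → the hybrid format

the hybrid format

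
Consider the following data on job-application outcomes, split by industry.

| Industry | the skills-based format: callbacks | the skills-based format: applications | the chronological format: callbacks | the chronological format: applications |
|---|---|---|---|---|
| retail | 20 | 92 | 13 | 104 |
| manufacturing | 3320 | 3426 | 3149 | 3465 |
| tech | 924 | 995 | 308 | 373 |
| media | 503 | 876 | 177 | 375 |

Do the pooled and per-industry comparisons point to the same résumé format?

Retail: the skills-based format 20/92 = 21.7%, the chronological format 13/104 = 12.5% → the skills-based format
Manufacturing: the skills-based format 3320/3426 = 96.9%, the chronological format 3149/3465 = 90.9% → the skills-based format
Tech: the skills-based format 924/995 = 92.9%, the chronological format 308/373 = 82.6% → the skills-based format
Media: the skills-based format 503/876 = 57.4%, the chronological format 177/375 = 47.2% → the skills-based format
Overall: the skills-based format 4767/5389 = 88.5%, the chronological format 3647/4317 = 84.5% → the skills-based format
The skills-based format wins overall and in every industry group — no reversal.

Yes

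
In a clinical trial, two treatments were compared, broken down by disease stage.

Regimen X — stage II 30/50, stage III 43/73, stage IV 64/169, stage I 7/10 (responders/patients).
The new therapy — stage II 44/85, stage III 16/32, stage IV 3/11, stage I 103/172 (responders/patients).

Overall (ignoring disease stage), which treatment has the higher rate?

the new therapy

Stage II: Regimen X 30/50 = 60.0%, the new therapy 44/85 = 51.8% → Regimen X
Stage III: Regimen X 43/73 = 58.9%, the new therapy 16/32 = 50.0% → Regimen X
Stage IV: Regimen X 64/169 = 37.9%, the new therapy 3/11 = 27.3% → Regimen X
Stage I: Regimen X 7/10 = 70.0%, the new therapy 103/172 = 59.9% → Regimen X
Overall: Regimen X 144/302 = 47.7%, the new therapy 166/300 = 55.3% → the new therapy
(Regimen X wins every disease group but the new therapy wins overall — Regimen X's patients skew toward the low-rate stage IV group.)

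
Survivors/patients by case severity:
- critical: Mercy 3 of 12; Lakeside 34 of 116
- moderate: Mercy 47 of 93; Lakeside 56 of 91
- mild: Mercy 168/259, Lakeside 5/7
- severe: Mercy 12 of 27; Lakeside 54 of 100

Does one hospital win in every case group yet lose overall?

Critical: Mercy 3/12 = 25.0%, Lakeside 34/116 = 29.3% → Lakeside
Moderate: Mercy 47/93 = 50.5%, Lakeside 56/91 = 61.5% → Lakeside
Mild: Mercy 168/259 = 64.9%, Lakeside 5/7 = 71.4% → Lakeside
Severe: Mercy 12/27 = 44.4%, Lakeside 54/100 = 54.0% → Lakeside
Overall: Mercy 230/391 = 58.8%, Lakeside 149/314 = 47.5% → Mercy
Lakeside wins each case group but Mercy wins overall — the comparison reverses. Lakeside's patients skew toward critical, which has a lower base rate.

Yes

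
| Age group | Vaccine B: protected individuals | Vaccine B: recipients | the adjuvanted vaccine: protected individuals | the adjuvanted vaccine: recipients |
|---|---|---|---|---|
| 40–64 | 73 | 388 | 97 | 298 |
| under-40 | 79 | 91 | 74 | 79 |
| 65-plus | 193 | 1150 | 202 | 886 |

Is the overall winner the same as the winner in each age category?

Yes

40–64: Vaccine B 73/388 = 18.8%, the adjuvanted vaccine 97/298 = 32.6% → the adjuvanted vaccine
Under-40: Vaccine B 79/91 = 86.8%, the adjuvanted vaccine 74/79 = 93.7% → the adjuvanted vaccine
65-plus: Vaccine B 193/1150 = 16.8%, the adjuvanted vaccine 202/886 = 22.8% → the adjuvanted vaccine
Overall: Vaccine B 345/1629 = 21.2%, the adjuvanted vaccine 373/1263 = 29.5% → the adjuvanted vaccine
The adjuvanted vaccine wins overall and in every age group — no reversal.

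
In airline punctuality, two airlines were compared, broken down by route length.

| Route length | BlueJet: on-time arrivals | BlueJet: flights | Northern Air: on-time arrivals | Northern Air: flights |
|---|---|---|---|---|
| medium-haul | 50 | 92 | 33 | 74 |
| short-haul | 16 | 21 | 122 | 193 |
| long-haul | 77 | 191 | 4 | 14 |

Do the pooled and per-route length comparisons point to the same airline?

No

Medium-haul: BlueJet 50/92 = 54.3%, Northern Air 33/74 = 44.6% → BlueJet
Short-haul: BlueJet 16/21 = 76.2%, Northern Air 122/193 = 63.2% → BlueJet
Long-haul: BlueJet 77/191 = 40.3%, Northern Air 4/14 = 28.6% → BlueJet
Overall: BlueJet 143/304 = 47.0%, Northern Air 159/281 = 56.6% → Northern Air
BlueJet wins each route group but Northern Air wins overall — the comparison reverses. BlueJet's flights skew toward long-haul, which has a lower base rate.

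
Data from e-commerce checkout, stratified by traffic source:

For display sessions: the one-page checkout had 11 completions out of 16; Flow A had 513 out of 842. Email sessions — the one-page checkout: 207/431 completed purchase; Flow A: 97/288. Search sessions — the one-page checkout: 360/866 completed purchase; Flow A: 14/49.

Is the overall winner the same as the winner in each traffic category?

No

Display: the one-page checkout 11/16 = 68.8%, Flow A 513/842 = 60.9% → the one-page checkout
Email: the one-page checkout 207/431 = 48.0%, Flow A 97/288 = 33.7% → the one-page checkout
Search: the one-page checkout 360/866 = 41.6%, Flow A 14/49 = 28.6% → the one-page checkout
Overall: the one-page checkout 578/1313 = 44.0%, Flow A 624/1179 = 52.9% → Flow A
The one-page checkout wins each traffic group but Flow A wins overall — the comparison reverses. The one-page checkout's sessions skew toward search, which has a lower base rate.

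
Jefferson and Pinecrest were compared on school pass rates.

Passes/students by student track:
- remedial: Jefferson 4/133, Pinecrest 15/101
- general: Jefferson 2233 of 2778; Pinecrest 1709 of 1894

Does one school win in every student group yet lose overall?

Remedial: Jefferson 4/133 = 3.0%, Pinecrest 15/101 = 14.9% → Pinecrest
General: Jefferson 2233/2778 = 80.4%, Pinecrest 1709/1894 = 90.2% → Pinecrest
Overall: Jefferson 2237/2911 = 76.8%, Pinecrest 1724/1995 = 86.4% → Pinecrest
Pinecrest wins overall and in every student group — no reversal.

No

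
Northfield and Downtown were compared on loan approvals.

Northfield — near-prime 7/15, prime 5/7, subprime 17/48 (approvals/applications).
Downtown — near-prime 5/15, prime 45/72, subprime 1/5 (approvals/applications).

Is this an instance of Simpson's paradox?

Near-prime: Northfield 7/15 = 46.7%, Downtown 5/15 = 33.3% → Northfield
Prime: Northfield 5/7 = 71.4%, Downtown 45/72 = 62.5% → Northfield
Subprime: Northfield 17/48 = 35.4%, Downtown 1/5 = 20.0% → Northfield
Overall: Northfield 29/70 = 41.4%, Downtown 51/92 = 55.4% → Downtown
Northfield wins each credit group but Downtown wins overall — the comparison reverses. Northfield's applications skew toward subprime, which has a lower base rate.

Yes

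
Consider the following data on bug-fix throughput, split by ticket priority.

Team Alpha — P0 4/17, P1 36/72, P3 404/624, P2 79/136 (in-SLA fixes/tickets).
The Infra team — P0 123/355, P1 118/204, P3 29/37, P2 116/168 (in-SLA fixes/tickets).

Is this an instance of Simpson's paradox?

P0: Team Alpha 4/17 = 23.5%, the Infra team 123/355 = 34.6% → the Infra team
P1: Team Alpha 36/72 = 50.0%, the Infra team 118/204 = 57.8% → the Infra team
P3: Team Alpha 404/624 = 64.7%, the Infra team 29/37 = 78.4% → the Infra team
P2: Team Alpha 79/136 = 58.1%, the Infra team 116/168 = 69.0% → the Infra team
Overall: Team Alpha 523/849 = 61.6%, the Infra team 386/764 = 50.5% → Team Alpha
The Infra team wins each ticket group but Team Alpha wins overall — the comparison reverses. The Infra team's tickets skew toward P0, which has a lower base rate.

Yes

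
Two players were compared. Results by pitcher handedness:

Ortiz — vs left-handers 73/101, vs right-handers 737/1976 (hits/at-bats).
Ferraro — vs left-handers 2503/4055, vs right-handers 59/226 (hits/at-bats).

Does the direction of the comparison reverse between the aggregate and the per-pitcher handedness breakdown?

Vs left-handers: Ortiz 73/101 = 72.3%, Ferraro 2503/4055 = 61.7% → Ortiz
Vs right-handers: Ortiz 737/1976 = 37.3%, Ferraro 59/226 = 26.1% → Ortiz
Overall: Ortiz 810/2077 = 39.0%, Ferraro 2562/4281 = 59.8% → Ferraro
Ortiz wins each pitcher group but Ferraro wins overall — the comparison reverses. Ortiz's at-bats skew toward vs right-handers, which has a lower base rate.

Yes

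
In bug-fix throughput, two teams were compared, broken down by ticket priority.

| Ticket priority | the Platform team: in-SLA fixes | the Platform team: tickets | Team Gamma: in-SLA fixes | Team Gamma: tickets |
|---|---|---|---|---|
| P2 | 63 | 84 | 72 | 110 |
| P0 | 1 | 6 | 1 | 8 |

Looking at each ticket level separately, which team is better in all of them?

the Platform team

P2: the Platform team 63/84 = 75.0%, Team Gamma 72/110 = 65.5% → the Platform team
P0: the Platform team 1/6 = 16.7%, Team Gamma 1/8 = 12.5% → the Platform team
The Platform team has the higher rate in both groups.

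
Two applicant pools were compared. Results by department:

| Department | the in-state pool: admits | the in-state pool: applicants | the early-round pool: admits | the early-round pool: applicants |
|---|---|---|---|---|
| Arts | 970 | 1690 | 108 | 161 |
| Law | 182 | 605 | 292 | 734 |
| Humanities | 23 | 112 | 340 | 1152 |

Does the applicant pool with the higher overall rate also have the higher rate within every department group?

No

Arts: the in-state pool 970/1690 = 57.4%, the early-round pool 108/161 = 67.1% → the early-round pool
Law: the in-state pool 182/605 = 30.1%, the early-round pool 292/734 = 39.8% → the early-round pool
Humanities: the in-state pool 23/112 = 20.5%, the early-round pool 340/1152 = 29.5% → the early-round pool
Overall: the in-state pool 1175/2407 = 48.8%, the early-round pool 740/2047 = 36.2% → the in-state pool
The early-round pool wins each department group but the in-state pool wins overall — the comparison reverses. The early-round pool's applicants skew toward Humanities, which has a lower base rate.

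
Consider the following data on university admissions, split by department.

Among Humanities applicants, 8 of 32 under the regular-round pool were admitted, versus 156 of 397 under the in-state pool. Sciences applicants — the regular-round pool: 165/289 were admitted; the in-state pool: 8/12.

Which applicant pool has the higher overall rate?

the regular-round pool

Humanities: the regular-round pool 8/32 = 25.0%, the in-state pool 156/397 = 39.3% → the in-state pool
Sciences: the regular-round pool 165/289 = 57.1%, the in-state pool 8/12 = 66.7% → the in-state pool
Overall: the regular-round pool 173/321 = 53.9%, the in-state pool 164/409 = 40.1% → the regular-round pool
(The in-state pool wins every department group but the regular-round pool wins overall — the in-state pool's applicants skew toward the low-rate Humanities group.)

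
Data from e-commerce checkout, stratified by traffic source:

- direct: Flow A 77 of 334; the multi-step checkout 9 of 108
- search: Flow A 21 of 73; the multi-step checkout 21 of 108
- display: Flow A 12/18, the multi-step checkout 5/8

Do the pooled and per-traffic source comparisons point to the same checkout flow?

Direct: Flow A 77/334 = 23.1%, the multi-step checkout 9/108 = 8.3% → Flow A
Search: Flow A 21/73 = 28.8%, the multi-step checkout 21/108 = 19.4% → Flow A
Display: Flow A 12/18 = 66.7%, the multi-step checkout 5/8 = 62.5% → Flow A
Overall: Flow A 110/425 = 25.9%, the multi-step checkout 35/224 = 15.6% → Flow A
Flow A wins overall and in every traffic group — no reversal.

Yes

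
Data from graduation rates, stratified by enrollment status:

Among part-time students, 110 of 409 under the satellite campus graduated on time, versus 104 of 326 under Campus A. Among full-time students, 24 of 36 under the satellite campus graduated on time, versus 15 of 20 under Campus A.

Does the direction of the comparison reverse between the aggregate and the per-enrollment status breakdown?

No

Part-time: the satellite campus 110/409 = 26.9%, Campus A 104/326 = 31.9% → Campus A
Full-time: the satellite campus 24/36 = 66.7%, Campus A 15/20 = 75.0% → Campus A
Overall: the satellite campus 134/445 = 30.1%, Campus A 119/346 = 34.4% → Campus A
Campus A wins overall and in every enrollment group — no reversal.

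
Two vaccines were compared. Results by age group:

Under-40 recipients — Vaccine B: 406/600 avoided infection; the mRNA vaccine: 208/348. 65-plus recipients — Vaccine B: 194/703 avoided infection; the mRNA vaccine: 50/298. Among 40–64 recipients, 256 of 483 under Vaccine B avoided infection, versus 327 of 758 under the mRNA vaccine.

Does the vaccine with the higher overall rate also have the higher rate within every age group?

Under-40: Vaccine B 406/600 = 67.7%, the mRNA vaccine 208/348 = 59.8% → Vaccine B
65-plus: Vaccine B 194/703 = 27.6%, the mRNA vaccine 50/298 = 16.8% → Vaccine B
40–64: Vaccine B 256/483 = 53.0%, the mRNA vaccine 327/758 = 43.1% → Vaccine B
Overall: Vaccine B 856/1786 = 47.9%, the mRNA vaccine 585/1404 = 41.7% → Vaccine B
Vaccine B wins overall and in every age group — no reversal.

Yes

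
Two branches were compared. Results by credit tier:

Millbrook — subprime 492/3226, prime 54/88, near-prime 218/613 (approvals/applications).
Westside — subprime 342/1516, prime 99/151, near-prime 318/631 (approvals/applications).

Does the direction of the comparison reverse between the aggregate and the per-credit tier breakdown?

No

Subprime: Millbrook 492/3226 = 15.3%, Westside 342/1516 = 22.6% → Westside
Prime: Millbrook 54/88 = 61.4%, Westside 99/151 = 65.6% → Westside
Near-prime: Millbrook 218/613 = 35.6%, Westside 318/631 = 50.4% → Westside
Overall: Millbrook 764/3927 = 19.5%, Westside 759/2298 = 33.0% → Westside
Westside wins overall and in every credit group — no reversal.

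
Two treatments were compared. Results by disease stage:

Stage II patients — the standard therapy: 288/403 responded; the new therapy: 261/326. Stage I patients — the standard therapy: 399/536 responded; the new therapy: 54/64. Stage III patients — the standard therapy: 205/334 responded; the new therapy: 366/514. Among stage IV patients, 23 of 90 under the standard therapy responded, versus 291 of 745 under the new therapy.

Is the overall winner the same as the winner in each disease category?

Stage II: the standard therapy 288/403 = 71.5%, the new therapy 261/326 = 80.1% → the new therapy
Stage I: the standard therapy 399/536 = 74.4%, the new therapy 54/64 = 84.4% → the new therapy
Stage III: the standard therapy 205/334 = 61.4%, the new therapy 366/514 = 71.2% → the new therapy
Stage IV: the standard therapy 23/90 = 25.6%, the new therapy 291/745 = 39.1% → the new therapy
Overall: the standard therapy 915/1363 = 67.1%, the new therapy 972/1649 = 58.9% → the standard therapy
The new therapy wins each disease group but the standard therapy wins overall — the comparison reverses. The new therapy's patients skew toward stage IV, which has a lower base rate.

No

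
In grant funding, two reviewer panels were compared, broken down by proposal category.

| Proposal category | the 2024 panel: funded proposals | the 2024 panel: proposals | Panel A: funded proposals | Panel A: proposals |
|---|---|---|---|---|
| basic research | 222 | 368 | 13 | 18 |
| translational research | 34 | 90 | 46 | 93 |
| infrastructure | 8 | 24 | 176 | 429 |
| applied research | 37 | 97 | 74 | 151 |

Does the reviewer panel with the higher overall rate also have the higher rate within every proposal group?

No

Basic research: the 2024 panel 222/368 = 60.3%, Panel A 13/18 = 72.2% → Panel A
Translational research: the 2024 panel 34/90 = 37.8%, Panel A 46/93 = 49.5% → Panel A
Infrastructure: the 2024 panel 8/24 = 33.3%, Panel A 176/429 = 41.0% → Panel A
Applied research: the 2024 panel 37/97 = 38.1%, Panel A 74/151 = 49.0% → Panel A
Overall: the 2024 panel 301/579 = 52.0%, Panel A 309/691 = 44.7% → the 2024 panel
Panel A wins each proposal group but the 2024 panel wins overall — the comparison reverses. Panel A's proposals skew toward infrastructure, which has a lower base rate.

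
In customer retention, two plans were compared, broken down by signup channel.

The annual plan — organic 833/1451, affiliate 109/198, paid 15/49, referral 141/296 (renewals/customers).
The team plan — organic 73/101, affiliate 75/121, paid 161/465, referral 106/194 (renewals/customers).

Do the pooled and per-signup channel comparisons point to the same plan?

No

Organic: the annual plan 833/1451 = 57.4%, the team plan 73/101 = 72.3% → the team plan
Affiliate: the annual plan 109/198 = 55.1%, the team plan 75/121 = 62.0% → the team plan
Paid: the annual plan 15/49 = 30.6%, the team plan 161/465 = 34.6% → the team plan
Referral: the annual plan 141/296 = 47.6%, the team plan 106/194 = 54.6% → the team plan
Overall: the annual plan 1098/1994 = 55.1%, the team plan 415/881 = 47.1% → the annual plan
The team plan wins each signup group but the annual plan wins overall — the comparison reverses. The team plan's customers skew toward paid, which has a lower base rate.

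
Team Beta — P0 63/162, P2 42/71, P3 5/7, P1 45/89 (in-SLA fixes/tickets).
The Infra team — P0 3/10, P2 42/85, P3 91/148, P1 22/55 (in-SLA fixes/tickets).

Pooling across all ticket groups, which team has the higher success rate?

the Infra team

P0: Team Beta 63/162 = 38.9%, the Infra team 3/10 = 30.0% → Team Beta
P2: Team Beta 42/71 = 59.2%, the Infra team 42/85 = 49.4% → Team Beta
P3: Team Beta 5/7 = 71.4%, the Infra team 91/148 = 61.5% → Team Beta
P1: Team Beta 45/89 = 50.6%, the Infra team 22/55 = 40.0% → Team Beta
Overall: Team Beta 155/329 = 47.1%, the Infra team 158/298 = 53.0% → the Infra team
(Team Beta wins every ticket group but the Infra team wins overall — Team Beta's tickets skew toward the low-rate P0 group.)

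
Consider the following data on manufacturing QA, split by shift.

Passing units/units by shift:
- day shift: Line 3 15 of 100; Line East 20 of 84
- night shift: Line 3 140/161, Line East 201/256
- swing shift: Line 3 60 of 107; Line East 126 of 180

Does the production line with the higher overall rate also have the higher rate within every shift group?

No

Day shift: Line 3 15/100 = 15.0%, Line East 20/84 = 23.8% → Line East
Night shift: Line 3 140/161 = 87.0%, Line East 201/256 = 78.5% → Line 3
Swing shift: Line 3 60/107 = 56.1%, Line East 126/180 = 70.0% → Line East
Overall: Line 3 215/368 = 58.4%, Line East 347/520 = 66.7% → Line East
Neither sweeps: Line 3 wins 1 of 3 groups, Line East wins 2. Line East wins overall but not every group — no Simpson reversal.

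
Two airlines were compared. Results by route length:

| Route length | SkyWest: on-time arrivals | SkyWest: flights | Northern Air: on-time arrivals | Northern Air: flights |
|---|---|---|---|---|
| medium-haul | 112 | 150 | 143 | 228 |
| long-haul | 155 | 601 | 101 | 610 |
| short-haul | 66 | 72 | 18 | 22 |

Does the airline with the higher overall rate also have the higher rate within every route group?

Yes

Medium-haul: SkyWest 112/150 = 74.7%, Northern Air 143/228 = 62.7% → SkyWest
Long-haul: SkyWest 155/601 = 25.8%, Northern Air 101/610 = 16.6% → SkyWest
Short-haul: SkyWest 66/72 = 91.7%, Northern Air 18/22 = 81.8% → SkyWest
Overall: SkyWest 333/823 = 40.5%, Northern Air 262/860 = 30.5% → SkyWest
SkyWest wins overall and in every route group — no reversal.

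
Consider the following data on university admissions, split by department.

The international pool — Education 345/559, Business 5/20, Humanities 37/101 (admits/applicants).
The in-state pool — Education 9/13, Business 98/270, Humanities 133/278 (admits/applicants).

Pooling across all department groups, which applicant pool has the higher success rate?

the international pool

Education: the international pool 345/559 = 61.7%, the in-state pool 9/13 = 69.2% → the in-state pool
Business: the international pool 5/20 = 25.0%, the in-state pool 98/270 = 36.3% → the in-state pool
Humanities: the international pool 37/101 = 36.6%, the in-state pool 133/278 = 47.8% → the in-state pool
Overall: the international pool 387/680 = 56.9%, the in-state pool 240/561 = 42.8% → the international pool
(The in-state pool wins every department group but the international pool wins overall — the in-state pool's applicants skew toward the low-rate Business group.)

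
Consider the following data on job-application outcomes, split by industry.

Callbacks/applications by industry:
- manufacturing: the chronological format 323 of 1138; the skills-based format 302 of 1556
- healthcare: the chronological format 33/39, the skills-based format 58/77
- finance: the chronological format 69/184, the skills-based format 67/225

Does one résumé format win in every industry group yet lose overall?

Manufacturing: the chronological format 323/1138 = 28.4%, the skills-based format 302/1556 = 19.4% → the chronological format
Healthcare: the chronological format 33/39 = 84.6%, the skills-based format 58/77 = 75.3% → the chronological format
Finance: the chronological format 69/184 = 37.5%, the skills-based format 67/225 = 29.8% → the chronological format
Overall: the chronological format 425/1361 = 31.2%, the skills-based format 427/1858 = 23.0% → the chronological format
The chronological format wins overall and in every industry group — no reversal.

No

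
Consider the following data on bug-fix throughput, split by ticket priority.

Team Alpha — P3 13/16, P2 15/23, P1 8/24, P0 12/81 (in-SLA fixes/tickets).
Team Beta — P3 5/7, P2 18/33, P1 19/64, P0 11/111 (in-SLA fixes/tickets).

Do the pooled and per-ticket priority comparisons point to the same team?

Yes

P3: Team Alpha 13/16 = 81.2%, Team Beta 5/7 = 71.4% → Team Alpha
P2: Team Alpha 15/23 = 65.2%, Team Beta 18/33 = 54.5% → Team Alpha
P1: Team Alpha 8/24 = 33.3%, Team Beta 19/64 = 29.7% → Team Alpha
P0: Team Alpha 12/81 = 14.8%, Team Beta 11/111 = 9.9% → Team Alpha
Overall: Team Alpha 48/144 = 33.3%, Team Beta 53/215 = 24.7% → Team Alpha
Team Alpha wins overall and in every ticket group — no reversal.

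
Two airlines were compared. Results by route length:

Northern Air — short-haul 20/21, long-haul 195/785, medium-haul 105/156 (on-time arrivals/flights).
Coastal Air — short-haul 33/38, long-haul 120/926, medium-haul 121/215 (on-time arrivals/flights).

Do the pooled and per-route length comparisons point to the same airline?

Yes

Short-haul: Northern Air 20/21 = 95.2%, Coastal Air 33/38 = 86.8% → Northern Air
Long-haul: Northern Air 195/785 = 24.8%, Coastal Air 120/926 = 13.0% → Northern Air
Medium-haul: Northern Air 105/156 = 67.3%, Coastal Air 121/215 = 56.3% → Northern Air
Overall: Northern Air 320/962 = 33.3%, Coastal Air 274/1179 = 23.2% → Northern Air
Northern Air wins overall and in every route group — no reversal.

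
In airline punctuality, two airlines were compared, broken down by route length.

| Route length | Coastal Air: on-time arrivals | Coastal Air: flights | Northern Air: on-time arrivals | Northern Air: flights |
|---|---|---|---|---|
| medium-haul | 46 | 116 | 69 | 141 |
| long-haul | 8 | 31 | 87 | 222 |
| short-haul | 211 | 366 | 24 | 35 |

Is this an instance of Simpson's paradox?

Yes

Medium-haul: Coastal Air 46/116 = 39.7%, Northern Air 69/141 = 48.9% → Northern Air
Long-haul: Coastal Air 8/31 = 25.8%, Northern Air 87/222 = 39.2% → Northern Air
Short-haul: Coastal Air 211/366 = 57.7%, Northern Air 24/35 = 68.6% → Northern Air
Overall: Coastal Air 265/513 = 51.7%, Northern Air 180/398 = 45.2% → Coastal Air
Northern Air wins each route group but Coastal Air wins overall — the comparison reverses. Northern Air's flights skew toward long-haul, which has a lower base rate.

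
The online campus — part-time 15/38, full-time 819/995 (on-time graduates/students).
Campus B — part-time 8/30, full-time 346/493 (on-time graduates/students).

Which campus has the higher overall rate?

the online campus

Part-time: the online campus 15/38 = 39.5%, Campus B 8/30 = 26.7% → the online campus
Full-time: the online campus 819/995 = 82.3%, Campus B 346/493 = 70.2% → the online campus
Overall: the online campus 834/1033 = 80.7%, Campus B 354/523 = 67.7% → the online campus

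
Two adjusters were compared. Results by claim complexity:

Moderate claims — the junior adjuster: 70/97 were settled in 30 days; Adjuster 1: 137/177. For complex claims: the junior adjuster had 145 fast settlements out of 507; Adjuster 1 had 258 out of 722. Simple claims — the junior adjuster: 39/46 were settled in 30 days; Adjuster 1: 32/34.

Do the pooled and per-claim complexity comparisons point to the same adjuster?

Yes

Moderate: the junior adjuster 70/97 = 72.2%, Adjuster 1 137/177 = 77.4% → Adjuster 1
Complex: the junior adjuster 145/507 = 28.6%, Adjuster 1 258/722 = 35.7% → Adjuster 1
Simple: the junior adjuster 39/46 = 84.8%, Adjuster 1 32/34 = 94.1% → Adjuster 1
Overall: the junior adjuster 254/650 = 39.1%, Adjuster 1 427/933 = 45.8% → Adjuster 1
Adjuster 1 wins overall and in every claim group — no reversal.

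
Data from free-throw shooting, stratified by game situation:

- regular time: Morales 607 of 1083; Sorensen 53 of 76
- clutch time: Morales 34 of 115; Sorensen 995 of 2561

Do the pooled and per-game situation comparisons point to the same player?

No

Regular time: Morales 607/1083 = 56.0%, Sorensen 53/76 = 69.7% → Sorensen
Clutch time: Morales 34/115 = 29.6%, Sorensen 995/2561 = 38.9% → Sorensen
Overall: Morales 641/1198 = 53.5%, Sorensen 1048/2637 = 39.7% → Morales
Sorensen wins each game group but Morales wins overall — the comparison reverses. Sorensen's attempts skew toward clutch time, which has a lower base rate.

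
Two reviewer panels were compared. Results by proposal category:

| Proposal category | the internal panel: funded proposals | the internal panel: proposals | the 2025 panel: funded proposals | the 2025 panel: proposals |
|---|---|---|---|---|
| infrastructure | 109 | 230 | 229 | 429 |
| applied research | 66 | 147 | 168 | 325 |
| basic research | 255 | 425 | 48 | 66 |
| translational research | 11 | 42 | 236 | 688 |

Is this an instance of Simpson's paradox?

Infrastructure: the internal panel 109/230 = 47.4%, the 2025 panel 229/429 = 53.4% → the 2025 panel
Applied research: the internal panel 66/147 = 44.9%, the 2025 panel 168/325 = 51.7% → the 2025 panel
Basic research: the internal panel 255/425 = 60.0%, the 2025 panel 48/66 = 72.7% → the 2025 panel
Translational research: the internal panel 11/42 = 26.2%, the 2025 panel 236/688 = 34.3% → the 2025 panel
Overall: the internal panel 441/844 = 52.3%, the 2025 panel 681/1508 = 45.2% → the internal panel
The 2025 panel wins each proposal group but the internal panel wins overall — the comparison reverses. The 2025 panel's proposals skew toward translational research, which has a lower base rate.

Yes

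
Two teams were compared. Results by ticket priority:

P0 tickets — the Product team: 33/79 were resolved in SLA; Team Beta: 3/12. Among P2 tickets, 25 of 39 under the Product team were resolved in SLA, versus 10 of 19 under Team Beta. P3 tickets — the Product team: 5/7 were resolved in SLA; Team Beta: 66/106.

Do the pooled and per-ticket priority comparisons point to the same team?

P0: the Product team 33/79 = 41.8%, Team Beta 3/12 = 25.0% → the Product team
P2: the Product team 25/39 = 64.1%, Team Beta 10/19 = 52.6% → the Product team
P3: the Product team 5/7 = 71.4%, Team Beta 66/106 = 62.3% → the Product team
Overall: the Product team 63/125 = 50.4%, Team Beta 79/137 = 57.7% → Team Beta
The Product team wins each ticket group but Team Beta wins overall — the comparison reverses. The Product team's tickets skew toward P0, which has a lower base rate.

No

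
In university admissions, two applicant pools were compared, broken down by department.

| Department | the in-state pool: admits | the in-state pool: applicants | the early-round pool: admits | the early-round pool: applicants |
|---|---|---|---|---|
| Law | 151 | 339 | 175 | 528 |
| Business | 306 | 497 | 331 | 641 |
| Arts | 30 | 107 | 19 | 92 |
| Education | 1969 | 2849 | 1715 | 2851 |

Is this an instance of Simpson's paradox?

Law: the in-state pool 151/339 = 44.5%, the early-round pool 175/528 = 33.1% → the in-state pool
Business: the in-state pool 306/497 = 61.6%, the early-round pool 331/641 = 51.6% → the in-state pool
Arts: the in-state pool 30/107 = 28.0%, the early-round pool 19/92 = 20.7% → the in-state pool
Education: the in-state pool 1969/2849 = 69.1%, the early-round pool 1715/2851 = 60.2% → the in-state pool
Overall: the in-state pool 2456/3792 = 64.8%, the early-round pool 2240/4112 = 54.5% → the in-state pool
The in-state pool wins overall and in every department group — no reversal.

No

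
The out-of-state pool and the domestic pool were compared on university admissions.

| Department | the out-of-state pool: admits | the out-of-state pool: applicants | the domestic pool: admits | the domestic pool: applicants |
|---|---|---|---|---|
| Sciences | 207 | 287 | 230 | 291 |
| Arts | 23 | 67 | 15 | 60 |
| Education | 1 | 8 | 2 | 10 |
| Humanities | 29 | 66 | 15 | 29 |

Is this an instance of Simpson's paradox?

No

Sciences: the out-of-state pool 207/287 = 72.1%, the domestic pool 230/291 = 79.0% → the domestic pool
Arts: the out-of-state pool 23/67 = 34.3%, the domestic pool 15/60 = 25.0% → the out-of-state pool
Education: the out-of-state pool 1/8 = 12.5%, the domestic pool 2/10 = 20.0% → the domestic pool
Humanities: the out-of-state pool 29/66 = 43.9%, the domestic pool 15/29 = 51.7% → the domestic pool
Overall: the out-of-state pool 260/428 = 60.7%, the domestic pool 262/390 = 67.2% → the domestic pool
Neither sweeps: the out-of-state pool wins 1 of 4 groups, the domestic pool wins 3. The domestic pool wins overall but not every group — no Simpson reversal.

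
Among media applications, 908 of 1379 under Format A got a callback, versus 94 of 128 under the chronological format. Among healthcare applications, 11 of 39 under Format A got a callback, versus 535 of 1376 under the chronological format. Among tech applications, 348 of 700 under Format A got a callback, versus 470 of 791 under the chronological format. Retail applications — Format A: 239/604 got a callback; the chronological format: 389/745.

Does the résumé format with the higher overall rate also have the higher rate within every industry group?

Media: Format A 908/1379 = 65.8%, the chronological format 94/128 = 73.4% → the chronological format
Healthcare: Format A 11/39 = 28.2%, the chronological format 535/1376 = 38.9% → the chronological format
Tech: Format A 348/700 = 49.7%, the chronological format 470/791 = 59.4% → the chronological format
Retail: Format A 239/604 = 39.6%, the chronological format 389/745 = 52.2% → the chronological format
Overall: Format A 1506/2722 = 55.3%, the chronological format 1488/3040 = 48.9% → Format A
The chronological format wins each industry group but Format A wins overall — the comparison reverses. The chronological format's applications skew toward healthcare, which has a lower base rate.

No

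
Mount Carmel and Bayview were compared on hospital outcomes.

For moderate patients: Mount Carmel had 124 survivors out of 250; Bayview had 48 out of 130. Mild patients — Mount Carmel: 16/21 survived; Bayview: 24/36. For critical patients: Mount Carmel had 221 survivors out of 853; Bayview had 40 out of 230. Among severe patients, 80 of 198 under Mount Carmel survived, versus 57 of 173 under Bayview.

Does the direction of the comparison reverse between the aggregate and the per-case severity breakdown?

Moderate: Mount Carmel 124/250 = 49.6%, Bayview 48/130 = 36.9% → Mount Carmel
Mild: Mount Carmel 16/21 = 76.2%, Bayview 24/36 = 66.7% → Mount Carmel
Critical: Mount Carmel 221/853 = 25.9%, Bayview 40/230 = 17.4% → Mount Carmel
Severe: Mount Carmel 80/198 = 40.4%, Bayview 57/173 = 32.9% → Mount Carmel
Overall: Mount Carmel 441/1322 = 33.4%, Bayview 169/569 = 29.7% → Mount Carmel
Mount Carmel wins overall and in every case group — no reversal.

No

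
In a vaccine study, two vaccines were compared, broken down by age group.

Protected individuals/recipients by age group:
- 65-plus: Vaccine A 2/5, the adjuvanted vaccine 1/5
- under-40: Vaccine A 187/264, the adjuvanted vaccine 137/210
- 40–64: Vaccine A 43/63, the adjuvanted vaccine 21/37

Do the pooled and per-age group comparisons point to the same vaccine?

Yes

65-plus: Vaccine A 2/5 = 40.0%, the adjuvanted vaccine 1/5 = 20.0% → Vaccine A
Under-40: Vaccine A 187/264 = 70.8%, the adjuvanted vaccine 137/210 = 65.2% → Vaccine A
40–64: Vaccine A 43/63 = 68.3%, the adjuvanted vaccine 21/37 = 56.8% → Vaccine A
Overall: Vaccine A 232/332 = 69.9%, the adjuvanted vaccine 159/252 = 63.1% → Vaccine A
Vaccine A wins overall and in every age group — no reversal.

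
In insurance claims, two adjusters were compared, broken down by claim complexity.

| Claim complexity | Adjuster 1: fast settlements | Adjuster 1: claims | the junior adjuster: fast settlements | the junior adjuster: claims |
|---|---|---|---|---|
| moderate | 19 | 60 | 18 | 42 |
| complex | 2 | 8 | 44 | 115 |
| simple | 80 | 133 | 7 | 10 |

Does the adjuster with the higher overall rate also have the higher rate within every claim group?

Moderate: Adjuster 1 19/60 = 31.7%, the junior adjuster 18/42 = 42.9% → the junior adjuster
Complex: Adjuster 1 2/8 = 25.0%, the junior adjuster 44/115 = 38.3% → the junior adjuster
Simple: Adjuster 1 80/133 = 60.2%, the junior adjuster 7/10 = 70.0% → the junior adjuster
Overall: Adjuster 1 101/201 = 50.2%, the junior adjuster 69/167 = 41.3% → Adjuster 1
The junior adjuster wins each claim group but Adjuster 1 wins overall — the comparison reverses. The junior adjuster's claims skew toward complex, which has a lower base rate.

No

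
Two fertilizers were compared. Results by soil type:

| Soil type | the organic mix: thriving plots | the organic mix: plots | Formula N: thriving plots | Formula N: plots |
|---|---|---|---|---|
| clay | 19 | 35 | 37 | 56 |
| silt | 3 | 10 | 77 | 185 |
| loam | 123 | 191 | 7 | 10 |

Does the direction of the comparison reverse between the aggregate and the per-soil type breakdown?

Clay: the organic mix 19/35 = 54.3%, Formula N 37/56 = 66.1% → Formula N
Silt: the organic mix 3/10 = 30.0%, Formula N 77/185 = 41.6% → Formula N
Loam: the organic mix 123/191 = 64.4%, Formula N 7/10 = 70.0% → Formula N
Overall: the organic mix 145/236 = 61.4%, Formula N 121/251 = 48.2% → the organic mix
Formula N wins each soil group but the organic mix wins overall — the comparison reverses. Formula N's plots skew toward silt, which has a lower base rate.

Yes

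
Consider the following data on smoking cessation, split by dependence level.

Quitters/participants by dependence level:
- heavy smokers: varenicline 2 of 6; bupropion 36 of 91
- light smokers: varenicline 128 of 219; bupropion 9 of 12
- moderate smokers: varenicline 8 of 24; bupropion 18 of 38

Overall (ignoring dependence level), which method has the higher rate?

varenicline

Heavy smokers: varenicline 2/6 = 33.3%, bupropion 36/91 = 39.6% → bupropion
Light smokers: varenicline 128/219 = 58.4%, bupropion 9/12 = 75.0% → bupropion
Moderate smokers: varenicline 8/24 = 33.3%, bupropion 18/38 = 47.4% → bupropion
Overall: varenicline 138/249 = 55.4%, bupropion 63/141 = 44.7% → varenicline
(Bupropion wins every dependence group but varenicline wins overall — bupropion's participants skew toward the low-rate heavy smokers group.)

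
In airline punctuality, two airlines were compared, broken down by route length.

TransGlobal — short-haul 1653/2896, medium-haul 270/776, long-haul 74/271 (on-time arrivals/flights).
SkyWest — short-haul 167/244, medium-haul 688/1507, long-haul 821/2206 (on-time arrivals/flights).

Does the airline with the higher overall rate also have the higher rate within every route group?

No

Short-haul: TransGlobal 1653/2896 = 57.1%, SkyWest 167/244 = 68.4% → SkyWest
Medium-haul: TransGlobal 270/776 = 34.8%, SkyWest 688/1507 = 45.7% → SkyWest
Long-haul: TransGlobal 74/271 = 27.3%, SkyWest 821/2206 = 37.2% → SkyWest
Overall: TransGlobal 1997/3943 = 50.6%, SkyWest 1676/3957 = 42.4% → TransGlobal
SkyWest wins each route group but TransGlobal wins overall — the comparison reverses. SkyWest's flights skew toward long-haul, which has a lower base rate.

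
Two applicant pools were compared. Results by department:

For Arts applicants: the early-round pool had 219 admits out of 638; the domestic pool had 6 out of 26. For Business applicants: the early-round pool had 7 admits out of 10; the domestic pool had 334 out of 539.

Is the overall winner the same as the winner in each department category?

Arts: the early-round pool 219/638 = 34.3%, the domestic pool 6/26 = 23.1% → the early-round pool
Business: the early-round pool 7/10 = 70.0%, the domestic pool 334/539 = 62.0% → the early-round pool
Overall: the early-round pool 226/648 = 34.9%, the domestic pool 340/565 = 60.2% → the domestic pool
The early-round pool wins each department group but the domestic pool wins overall — the comparison reverses. The early-round pool's applicants skew toward Arts, which has a lower base rate.

No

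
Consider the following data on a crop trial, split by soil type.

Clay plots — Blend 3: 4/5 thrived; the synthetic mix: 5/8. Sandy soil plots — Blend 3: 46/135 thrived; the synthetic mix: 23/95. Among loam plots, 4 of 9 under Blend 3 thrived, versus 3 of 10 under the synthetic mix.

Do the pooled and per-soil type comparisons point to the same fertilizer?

Yes

Clay: Blend 3 4/5 = 80.0%, the synthetic mix 5/8 = 62.5% → Blend 3
Sandy soil: Blend 3 46/135 = 34.1%, the synthetic mix 23/95 = 24.2% → Blend 3
Loam: Blend 3 4/9 = 44.4%, the synthetic mix 3/10 = 30.0% → Blend 3
Overall: Blend 3 54/149 = 36.2%, the synthetic mix 31/113 = 27.4% → Blend 3
Blend 3 wins overall and in every soil group — no reversal.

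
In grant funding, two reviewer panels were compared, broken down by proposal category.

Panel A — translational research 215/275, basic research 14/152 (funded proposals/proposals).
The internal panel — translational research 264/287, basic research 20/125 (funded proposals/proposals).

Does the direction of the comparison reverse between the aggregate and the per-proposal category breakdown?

No

Translational research: Panel A 215/275 = 78.2%, the internal panel 264/287 = 92.0% → the internal panel
Basic research: Panel A 14/152 = 9.2%, the internal panel 20/125 = 16.0% → the internal panel
Overall: Panel A 229/427 = 53.6%, the internal panel 284/412 = 68.9% → the internal panel
The internal panel wins overall and in every proposal group — no reversal.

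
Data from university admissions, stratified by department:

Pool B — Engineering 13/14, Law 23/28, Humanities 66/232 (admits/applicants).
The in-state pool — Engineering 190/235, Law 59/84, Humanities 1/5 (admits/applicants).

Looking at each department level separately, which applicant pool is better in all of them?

Engineering: Pool B 13/14 = 92.9%, the in-state pool 190/235 = 80.9% → Pool B
Law: Pool B 23/28 = 82.1%, the in-state pool 59/84 = 70.2% → Pool B
Humanities: Pool B 66/232 = 28.4%, the in-state pool 1/5 = 20.0% → Pool B
Pool B has the higher rate in all 3 groups.

Pool B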